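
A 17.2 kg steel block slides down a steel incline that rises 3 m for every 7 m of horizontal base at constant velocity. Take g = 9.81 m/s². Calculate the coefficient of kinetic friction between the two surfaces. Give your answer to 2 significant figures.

At constant velocity the net force along the incline is zero: mg sin 23.20° = μ mg cos 23.20°.
So μ = tan 23.20° = 0.3939 / 0.9191 = 0.4286.

0.43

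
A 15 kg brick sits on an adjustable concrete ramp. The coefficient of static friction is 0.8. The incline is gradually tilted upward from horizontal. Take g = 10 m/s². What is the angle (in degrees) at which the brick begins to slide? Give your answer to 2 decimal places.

At the threshold of sliding, static friction is at its maximum μ_s N and exactly balances the weight component along the incline: mg sin θ = μ_s mg cos θ.
Hence tan θ = μ_s = 0.8, so θ = arctan(0.8) = 38.6598°.

38.66°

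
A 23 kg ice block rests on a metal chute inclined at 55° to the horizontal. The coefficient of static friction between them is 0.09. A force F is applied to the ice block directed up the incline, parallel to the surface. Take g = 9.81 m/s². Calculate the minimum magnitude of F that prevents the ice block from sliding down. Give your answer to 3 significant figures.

173 N

The normal force is N = mg cos 55° = 129.416 N. With F at its minimum the ice block is on the verge of sliding down, so static friction is at its maximum μ_s N = 0.09 × 129.416 = 11.647 N and acts up the slope.
Equilibrium along the incline: F + μ_s N = mg sin 55°, so F = 184.825 − 11.647 = 173.178 N.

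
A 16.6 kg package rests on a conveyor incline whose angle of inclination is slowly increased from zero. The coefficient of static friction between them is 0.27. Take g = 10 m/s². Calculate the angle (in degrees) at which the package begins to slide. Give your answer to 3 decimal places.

15.110°

At the threshold of sliding, static friction is at its maximum μ_s N and exactly balances the weight component along the incline: mg sin θ = μ_s mg cos θ.
Hence tan θ = μ_s = 0.27, so θ = arctan(0.27) = 15.1096°.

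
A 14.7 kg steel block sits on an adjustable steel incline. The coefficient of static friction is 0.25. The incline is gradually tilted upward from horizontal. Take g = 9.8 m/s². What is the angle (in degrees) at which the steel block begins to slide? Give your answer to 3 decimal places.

14.036°

At the threshold of sliding, static friction is at its maximum μ_s N and exactly balances the weight component along the incline: mg sin θ = μ_s mg cos θ.
Hence tan θ = μ_s = 0.25, so θ = arctan(0.25) = 14.0362°.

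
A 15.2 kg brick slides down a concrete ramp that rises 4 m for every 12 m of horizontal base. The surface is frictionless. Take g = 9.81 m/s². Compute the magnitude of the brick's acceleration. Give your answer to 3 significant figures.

3.10 m/s²

Resolving the weight along the incline: the component pulling the brick down the slope is mg sin 18.43° = 15.2 × 9.81 × 0.3162 = 47.149 N, and the normal force is N = mg cos 18.43° = 15.2 × 9.81 × 0.9487 = 141.463 N.
With no friction the net force along the incline is 47.149 N, so a = g sin 18.43° = 47.149 / 15.2 = 3.1019 m/s².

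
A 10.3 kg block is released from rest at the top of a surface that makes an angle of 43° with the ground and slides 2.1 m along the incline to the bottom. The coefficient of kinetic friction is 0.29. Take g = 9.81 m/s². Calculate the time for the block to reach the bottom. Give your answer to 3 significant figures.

0.955 s

The weight component along the incline is mg sin 43° = 68.911 N and the normal force is N = mg cos 43° = 73.898 N.
Friction up the slope is f = μN = 0.29 × 73.898 = 21.430 N, so the net downslope force is 68.911 − 21.430 = 47.481 N and a = 47.481 / 10.3 = 4.6098 m/s².
Starting from rest, L = ½at², so t = √(2L/a) = √(2 × 2.1 / 4.6098) = 0.9545 s.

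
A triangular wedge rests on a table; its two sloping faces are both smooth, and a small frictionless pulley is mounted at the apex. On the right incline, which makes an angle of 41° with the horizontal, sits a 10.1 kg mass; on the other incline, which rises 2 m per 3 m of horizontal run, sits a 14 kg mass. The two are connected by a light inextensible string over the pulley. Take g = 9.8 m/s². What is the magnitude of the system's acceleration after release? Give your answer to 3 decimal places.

0.463 m/s²

Resolve each weight along its own incline: the 10.1 kg mass has component 10.1 × 9.8 × sin 41° = 64.937 N down its slope, and the 14 kg mass has 14 × 9.8 × sin 33.69° = 76.105 N down its slope.
The 14 kg side's 76.105 N exceeds the other side's 64.937 N, so that mass slides down and the 10.1 kg mass slides up. Taking that direction as positive, Newton's second law for the whole system gives 76.105 − 64.937 = (10.1 + 14) a, so a = 11.168 / 24.1 = 0.4634 m/s².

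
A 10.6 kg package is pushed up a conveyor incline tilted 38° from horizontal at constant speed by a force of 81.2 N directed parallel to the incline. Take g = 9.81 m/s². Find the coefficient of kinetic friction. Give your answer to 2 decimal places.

At constant speed ΣF = 0 along the incline. The applied 81.2 N acts up the slope; the weight component mg sin 38° = 64.020 N and kinetic friction μN both act down the slope.
So 81.2 = 64.020 + μ × 81.942, giving μ = (81.2 − 64.020) / 81.942 = 0.2097.

0.21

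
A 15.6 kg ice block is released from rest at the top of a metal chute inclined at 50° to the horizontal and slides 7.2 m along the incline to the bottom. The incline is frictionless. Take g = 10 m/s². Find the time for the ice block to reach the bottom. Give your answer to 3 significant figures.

1.37 s

The weight component along the incline is mg sin 50° = 119.503 N and the normal force is N = mg cos 50° = 100.275 N.
With no friction, a = g sin 50° = 7.6604 m/s².
Starting from rest, L = ½at², so t = √(2L/a) = √(2 × 7.2 / 7.6604) = 1.3711 s.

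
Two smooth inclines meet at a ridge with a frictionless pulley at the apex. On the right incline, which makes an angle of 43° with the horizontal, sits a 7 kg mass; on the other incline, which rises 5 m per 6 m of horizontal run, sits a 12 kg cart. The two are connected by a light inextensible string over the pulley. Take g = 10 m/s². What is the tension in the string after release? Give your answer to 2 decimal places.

58.45 N

Resolve each weight along its own incline: the 7 kg mass has component 7 × 10 × sin 43° = 47.740 N down its slope, and the 12 kg mass has 12 × 10 × sin 39.81° = 76.822 N down its slope.
The 12 kg side's 76.822 N exceeds the other side's 47.740 N, so that mass slides down and the 7 kg mass slides up. Taking that direction as positive, Newton's second law for the whole system gives 76.822 − 47.740 = (7 + 12) a, so a = 29.082 / 19 = 1.5306 m/s².
For the 7 kg mass (up-slope positive): T − 47.740 = 7 × 1.5306, so T = 58.454 N.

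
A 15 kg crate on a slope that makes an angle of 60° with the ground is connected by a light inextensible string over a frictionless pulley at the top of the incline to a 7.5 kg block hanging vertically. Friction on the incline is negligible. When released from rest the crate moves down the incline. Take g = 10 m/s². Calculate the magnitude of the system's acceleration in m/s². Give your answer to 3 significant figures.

For the crate on the incline: the weight component along the slope is m₁g sin 60° = 15 × 10 × 0.8660 = 129.900 N and the normal force is N = m₁g cos 60° = 75.000 N.
Newton's second law for the crate (down-slope positive): 129.900 − T = 15 a. For the hanging block (upward positive): T − 7.5 × 10 = 7.5 a.
Adding the two equations eliminates T: 54.900 = 22.5 a, so a = 2.4400 m/s².

2.44 m/s²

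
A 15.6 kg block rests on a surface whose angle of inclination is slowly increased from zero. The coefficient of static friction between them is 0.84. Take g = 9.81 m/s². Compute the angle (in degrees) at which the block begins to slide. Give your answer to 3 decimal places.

40.030°

At the threshold of sliding, static friction is at its maximum μ_s N and exactly balances the weight component along the incline: mg sin θ = μ_s mg cos θ.
Hence tan θ = μ_s = 0.84, so θ = arctan(0.84) = 40.0303°.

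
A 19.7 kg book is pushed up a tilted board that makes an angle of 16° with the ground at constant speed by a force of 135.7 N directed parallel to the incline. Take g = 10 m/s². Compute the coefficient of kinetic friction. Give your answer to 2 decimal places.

0.43

At constant speed ΣF = 0 along the incline. The applied 135.7 N acts up the slope; the weight component mg sin 16° = 54.301 N and kinetic friction μN both act down the slope.
So 135.7 = 54.301 + μ × 189.369, giving μ = (135.7 − 54.301) / 189.369 = 0.4298.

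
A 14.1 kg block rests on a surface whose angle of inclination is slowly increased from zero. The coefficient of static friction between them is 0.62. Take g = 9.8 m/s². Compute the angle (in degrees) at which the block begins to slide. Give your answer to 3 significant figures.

At the threshold of sliding, static friction is at its maximum μ_s N and exactly balances the weight component along the incline: mg sin θ = μ_s mg cos θ.
Hence tan θ = μ_s = 0.62, so θ = arctan(0.62) = 31.7989°.

31.8°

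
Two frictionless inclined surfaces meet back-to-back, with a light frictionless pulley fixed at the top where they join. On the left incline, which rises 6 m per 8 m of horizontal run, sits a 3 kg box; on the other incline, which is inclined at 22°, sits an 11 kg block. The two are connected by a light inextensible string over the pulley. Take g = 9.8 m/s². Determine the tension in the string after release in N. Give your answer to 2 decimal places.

22.51 N

Resolve each weight along its own incline: the 3 kg mass has component 3 × 9.8 × sin 36.87° = 17.640 N down its slope, and the 11 kg mass has 11 × 9.8 × sin 22° = 40.383 N down its slope.
The 11 kg side's 40.383 N exceeds the other side's 17.640 N, so that mass slides down and the 3 kg mass slides up. Taking that direction as positive, Newton's second law for the whole system gives 40.383 − 17.640 = (3 + 11) a, so a = 22.743 / 14 = 1.6245 m/s².
For the 3 kg mass (up-slope positive): T − 17.640 = 3 × 1.6245, so T = 22.514 N.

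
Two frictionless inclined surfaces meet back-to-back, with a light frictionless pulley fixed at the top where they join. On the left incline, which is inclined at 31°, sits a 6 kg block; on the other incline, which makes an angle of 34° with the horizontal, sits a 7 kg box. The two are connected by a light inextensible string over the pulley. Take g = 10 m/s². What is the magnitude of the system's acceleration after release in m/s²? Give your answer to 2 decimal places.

Resolve each weight along its own incline: the 6 kg mass has component 6 × 10 × sin 31° = 30.902 N down its slope, and the 7 kg mass has 7 × 10 × sin 34° = 39.144 N down its slope.
The 7 kg side's 39.144 N exceeds the other side's 30.902 N, so that mass slides down and the 6 kg mass slides up. Taking that direction as positive, Newton's second law for the whole system gives 39.144 − 30.902 = (6 + 7) a, so a = 8.242 / 13 = 0.6340 m/s².

0.63 m/s²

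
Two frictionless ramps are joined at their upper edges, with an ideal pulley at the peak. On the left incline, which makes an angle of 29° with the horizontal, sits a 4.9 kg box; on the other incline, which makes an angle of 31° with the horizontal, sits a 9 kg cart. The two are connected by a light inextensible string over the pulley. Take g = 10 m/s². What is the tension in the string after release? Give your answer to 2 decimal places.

Resolve each weight along its own incline: the 4.9 kg mass has component 4.9 × 10 × sin 29° = 23.756 N down its slope, and the 9 kg mass has 9 × 10 × sin 31° = 46.353 N down its slope.
The 9 kg side's 46.353 N exceeds the other side's 23.756 N, so that mass slides down and the 4.9 kg mass slides up. Taking that direction as positive, Newton's second law for the whole system gives 46.353 − 23.756 = (4.9 + 9) a, so a = 22.597 / 13.9 = 1.6257 m/s².
For the 4.9 kg mass (up-slope positive): T − 23.756 = 4.9 × 1.6257, so T = 31.722 N.

31.72 N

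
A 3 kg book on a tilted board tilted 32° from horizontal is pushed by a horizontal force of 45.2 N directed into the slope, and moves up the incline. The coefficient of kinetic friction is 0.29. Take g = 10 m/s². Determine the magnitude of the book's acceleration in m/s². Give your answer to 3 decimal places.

2.703 m/s²

The horizontal push has components F cos 32° = 45.2 × 0.8480 = 38.330 N up the incline and F sin 32° = 45.2 × 0.5299 = 23.951 N pressing into the surface.
The normal force is therefore N = mg cos 32° + F sin 32° = 25.440 + 23.951 = 49.391 N, and kinetic friction down the slope is μN = 0.29 × 49.391 = 14.323 N.
Along the incline: F cos 32° − mg sin 32° − μN = ma, so 38.330 − 15.897 − 14.323 = 3 a, giving a = 2.7033 m/s².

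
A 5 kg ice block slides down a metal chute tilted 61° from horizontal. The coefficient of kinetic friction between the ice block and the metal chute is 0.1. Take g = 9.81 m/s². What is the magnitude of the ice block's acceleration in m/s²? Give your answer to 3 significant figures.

Resolving the weight along the incline: the component pulling the ice block down the slope is mg sin 61° = 5 × 9.81 × 0.8746 = 42.899 N, and the normal force is N = mg cos 61° = 5 × 9.81 × 0.4848 = 23.779 N.
Kinetic friction acts up the slope with magnitude f = μN = 0.1 × 23.779 = 2.378 N.
Net force along the incline is 42.899 − 2.378 = 40.521 N, so a = 40.521 / 5 = 8.1042 m/s².

8.10 m/s²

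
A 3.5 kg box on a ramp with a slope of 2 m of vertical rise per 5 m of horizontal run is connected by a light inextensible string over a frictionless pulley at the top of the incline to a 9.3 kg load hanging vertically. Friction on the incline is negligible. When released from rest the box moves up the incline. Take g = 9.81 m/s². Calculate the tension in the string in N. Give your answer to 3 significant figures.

For the box on the incline: the weight component along the slope is m₁g sin 21.80° = 3.5 × 9.81 × 0.3714 = 12.752 N and the normal force is N = m₁g cos 21.80° = 31.879 N.
Newton's second law for the box (up-slope positive): T − 12.752 = 3.5 a. For the hanging load (downward positive): 9.3 × 9.81 − T = 9.3 a.
Adding the two equations eliminates T: 78.481 = 12.8 a, so a = 6.1313 m/s².
Then from the hanging load's equation, T = 9.3 × (9.81 − 6.1313) = 34.212 N.

34.2 N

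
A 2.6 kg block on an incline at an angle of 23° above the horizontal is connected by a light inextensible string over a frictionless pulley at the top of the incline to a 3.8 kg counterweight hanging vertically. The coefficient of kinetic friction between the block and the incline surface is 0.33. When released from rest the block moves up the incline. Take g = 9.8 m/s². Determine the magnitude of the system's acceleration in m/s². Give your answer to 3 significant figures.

3.05 m/s²

For the block on the incline: the weight component along the slope is m₁g sin 23° = 2.6 × 9.8 × 0.3907 = 9.955 N and the normal force is N = m₁g cos 23° = 23.454 N.
Kinetic friction opposes the block's motion up the incline: f = μN = 0.33 × 23.454 = 7.740 N acting down the slope.
Newton's second law for the block (up-slope positive): T − 9.955 − 7.740 = 2.6 a. For the hanging counterweight (downward positive): 3.8 × 9.8 − T = 3.8 a.
Adding the two equations eliminates T: 19.545 = 6.4 a, so a = 3.0539 m/s².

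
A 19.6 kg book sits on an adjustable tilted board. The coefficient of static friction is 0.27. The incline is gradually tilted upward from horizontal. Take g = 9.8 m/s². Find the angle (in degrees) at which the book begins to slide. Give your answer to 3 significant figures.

At the threshold of sliding, static friction is at its maximum μ_s N and exactly balances the weight component along the incline: mg sin θ = μ_s mg cos θ.
Hence tan θ = μ_s = 0.27, so θ = arctan(0.27) = 15.1096°.

15.1°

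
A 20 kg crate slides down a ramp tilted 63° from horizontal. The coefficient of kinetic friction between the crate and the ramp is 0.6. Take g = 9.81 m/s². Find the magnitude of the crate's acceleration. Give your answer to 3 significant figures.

6.07 m/s²

Resolving the weight along the incline: the component pulling the crate down the slope is mg sin 63° = 20 × 9.81 × 0.8910 = 174.814 N, and the normal force is N = mg cos 63° = 20 × 9.81 × 0.4540 = 89.075 N.
Kinetic friction acts up the slope with magnitude f = μN = 0.6 × 89.075 = 53.445 N.
Net force along the incline is 174.814 − 53.445 = 121.369 N, so a = 121.369 / 20 = 6.0685 m/s².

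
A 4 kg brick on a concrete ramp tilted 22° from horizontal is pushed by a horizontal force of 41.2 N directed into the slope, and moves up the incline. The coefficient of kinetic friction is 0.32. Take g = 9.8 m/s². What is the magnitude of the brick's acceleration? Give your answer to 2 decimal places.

The horizontal push has components F cos 22° = 41.2 × 0.9272 = 38.201 N up the incline and F sin 22° = 41.2 × 0.3746 = 15.434 N pressing into the surface.
The normal force is therefore N = mg cos 22° + F sin 22° = 36.346 + 15.434 = 51.780 N, and kinetic friction down the slope is μN = 0.32 × 51.780 = 16.570 N.
Along the incline: F cos 22° − mg sin 22° − μN = ma, so 38.201 − 14.684 − 16.570 = 4 a, giving a = 1.7368 m/s².

1.74 m/s²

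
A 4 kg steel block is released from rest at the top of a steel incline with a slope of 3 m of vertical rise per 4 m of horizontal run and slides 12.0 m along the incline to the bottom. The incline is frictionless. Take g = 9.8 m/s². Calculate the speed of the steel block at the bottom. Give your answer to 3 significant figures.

11.9 m/s

The weight component along the incline is mg sin 36.87° = 23.520 N and the normal force is N = mg cos 36.87° = 31.360 N.
With no friction, a = g sin 36.87° = 5.8800 m/s².
Starting from rest over a distance of 12.0 m, v² = 2aL = 2 × 5.8800 × 12.0 = 141.1200, so v = 11.8794 m/s.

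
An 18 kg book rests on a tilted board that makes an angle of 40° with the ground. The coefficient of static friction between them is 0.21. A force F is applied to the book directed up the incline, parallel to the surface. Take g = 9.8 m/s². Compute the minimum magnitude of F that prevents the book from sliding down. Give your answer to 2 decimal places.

85.01 N

The normal force is N = mg cos 40° = 135.130 N. With F at its minimum the book is on the verge of sliding down, so static friction is at its maximum μ_s N = 0.21 × 135.130 = 28.377 N and acts up the slope.
Equilibrium along the incline: F + μ_s N = mg sin 40°, so F = 113.388 − 28.377 = 85.011 N.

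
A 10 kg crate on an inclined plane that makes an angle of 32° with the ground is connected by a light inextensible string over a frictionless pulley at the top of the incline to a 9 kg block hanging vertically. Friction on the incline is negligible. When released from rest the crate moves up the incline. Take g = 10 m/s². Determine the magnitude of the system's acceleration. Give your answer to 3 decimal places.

For the crate on the incline: the weight component along the slope is m₁g sin 32° = 10 × 10 × 0.5299 = 52.990 N and the normal force is N = m₁g cos 32° = 84.805 N.
Newton's second law for the crate (up-slope positive): T − 52.990 = 10 a. For the hanging block (downward positive): 9 × 10 − T = 9 a.
Adding the two equations eliminates T: 37.010 = 19 a, so a = 1.9479 m/s².

1.948 m/s²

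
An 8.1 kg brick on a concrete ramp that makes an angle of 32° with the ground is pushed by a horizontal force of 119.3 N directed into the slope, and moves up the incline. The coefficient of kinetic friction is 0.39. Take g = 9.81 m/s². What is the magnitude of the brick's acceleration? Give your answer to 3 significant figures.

The horizontal push has components F cos 32° = 119.3 × 0.8480 = 101.166 N up the incline and F sin 32° = 119.3 × 0.5299 = 63.217 N pressing into the surface.
The normal force is therefore N = mg cos 32° + F sin 32° = 67.383 + 63.217 = 130.600 N, and kinetic friction down the slope is μN = 0.39 × 130.600 = 50.934 N.
Along the incline: F cos 32° − mg sin 32° − μN = ma, so 101.166 − 42.106 − 50.934 = 8.1 a, giving a = 1.0032 m/s².

1.00 m/s²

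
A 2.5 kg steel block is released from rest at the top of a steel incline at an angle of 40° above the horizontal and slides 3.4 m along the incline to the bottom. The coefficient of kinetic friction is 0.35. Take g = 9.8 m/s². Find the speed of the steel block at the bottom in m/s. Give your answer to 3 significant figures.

The weight component along the incline is mg sin 40° = 15.748 N and the normal force is N = mg cos 40° = 18.768 N.
Friction up the slope is f = μN = 0.35 × 18.768 = 6.569 N, so the net downslope force is 15.748 − 6.569 = 9.179 N and a = 9.179 / 2.5 = 3.6716 m/s².
Starting from rest over a distance of 3.4 m, v² = 2aL = 2 × 3.6716 × 3.4 = 24.9669, so v = 4.9967 m/s.

5.00 m/s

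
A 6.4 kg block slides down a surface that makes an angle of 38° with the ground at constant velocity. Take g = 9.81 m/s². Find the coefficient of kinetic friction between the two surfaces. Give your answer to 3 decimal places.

0.781

At constant velocity the net force along the incline is zero: mg sin 38° = μ mg cos 38°.
So μ = tan 38° = 0.6157 / 0.7880 = 0.7813.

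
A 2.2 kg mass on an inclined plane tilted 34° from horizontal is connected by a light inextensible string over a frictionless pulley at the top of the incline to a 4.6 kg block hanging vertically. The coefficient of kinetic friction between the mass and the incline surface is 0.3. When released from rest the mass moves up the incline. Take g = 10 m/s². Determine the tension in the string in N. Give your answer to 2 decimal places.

For the mass on the incline: the weight component along the slope is m₁g sin 34° = 2.2 × 10 × 0.5592 = 12.302 N and the normal force is N = m₁g cos 34° = 18.239 N.
Kinetic friction opposes the mass's motion up the incline: f = μN = 0.3 × 18.239 = 5.472 N acting down the slope.
Newton's second law for the mass (up-slope positive): T − 12.302 − 5.472 = 2.2 a. For the hanging block (downward positive): 4.6 × 10 − T = 4.6 a.
Adding the two equations eliminates T: 28.226 = 6.8 a, so a = 4.1509 m/s².
Then from the hanging block's equation, T = 4.6 × (10 − 4.1509) = 26.906 N.

26.91 N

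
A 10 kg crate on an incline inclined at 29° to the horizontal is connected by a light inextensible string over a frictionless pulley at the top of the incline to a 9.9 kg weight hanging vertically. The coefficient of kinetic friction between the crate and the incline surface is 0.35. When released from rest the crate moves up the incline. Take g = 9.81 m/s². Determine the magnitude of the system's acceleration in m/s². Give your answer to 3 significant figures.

0.981 m/s²

For the crate on the incline: the weight component along the slope is m₁g sin 29° = 10 × 9.81 × 0.4848 = 47.559 N and the normal force is N = m₁g cos 29° = 85.800 N.
Kinetic friction opposes the crate's motion up the incline: f = μN = 0.35 × 85.800 = 30.030 N acting down the slope.
Newton's second law for the crate (up-slope positive): T − 47.559 − 30.030 = 10 a. For the hanging weight (downward positive): 9.9 × 9.81 − T = 9.9 a.
Adding the two equations eliminates T: 19.530 = 19.9 a, so a = 0.9814 m/s².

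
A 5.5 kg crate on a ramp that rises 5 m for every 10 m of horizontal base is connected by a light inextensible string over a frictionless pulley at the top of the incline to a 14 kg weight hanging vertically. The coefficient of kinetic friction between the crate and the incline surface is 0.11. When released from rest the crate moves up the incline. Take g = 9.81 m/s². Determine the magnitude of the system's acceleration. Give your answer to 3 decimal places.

5.533 m/s²

For the crate on the incline: the weight component along the slope is m₁g sin 26.57° = 5.5 × 9.81 × 0.4472 = 24.129 N and the normal force is N = m₁g cos 26.57° = 48.259 N.
Kinetic friction opposes the crate's motion up the incline: f = μN = 0.11 × 48.259 = 5.308 N acting down the slope.
Newton's second law for the crate (up-slope positive): T − 24.129 − 5.308 = 5.5 a. For the hanging weight (downward positive): 14 × 9.81 − T = 14 a.
Adding the two equations eliminates T: 107.903 = 19.5 a, so a = 5.5335 m/s².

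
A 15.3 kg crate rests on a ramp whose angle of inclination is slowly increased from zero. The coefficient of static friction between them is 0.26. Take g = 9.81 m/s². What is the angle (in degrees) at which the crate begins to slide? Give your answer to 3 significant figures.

14.6°

At the threshold of sliding, static friction is at its maximum μ_s N and exactly balances the weight component along the incline: mg sin θ = μ_s mg cos θ.
Hence tan θ = μ_s = 0.26, so θ = arctan(0.26) = 14.5742°.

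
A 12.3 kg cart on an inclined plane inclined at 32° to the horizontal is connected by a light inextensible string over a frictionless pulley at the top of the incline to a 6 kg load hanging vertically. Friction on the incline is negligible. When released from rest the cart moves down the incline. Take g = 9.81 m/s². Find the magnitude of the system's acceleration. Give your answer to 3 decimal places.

0.278 m/s²

For the cart on the incline: the weight component along the slope is m₁g sin 32° = 12.3 × 9.81 × 0.5299 = 63.939 N and the normal force is N = m₁g cos 32° = 102.328 N.
Newton's second law for the cart (down-slope positive): 63.939 − T = 12.3 a. For the hanging load (upward positive): T − 6 × 9.81 = 6 a.
Adding the two equations eliminates T: 5.079 = 18.3 a, so a = 0.2775 m/s².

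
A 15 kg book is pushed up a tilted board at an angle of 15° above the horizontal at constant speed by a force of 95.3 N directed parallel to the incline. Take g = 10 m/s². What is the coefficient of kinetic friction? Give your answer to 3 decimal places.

0.390

At constant speed ΣF = 0 along the incline. The applied 95.3 N acts up the slope; the weight component mg sin 15° = 38.823 N and kinetic friction μN both act down the slope.
So 95.3 = 38.823 + μ × 144.889, giving μ = (95.3 − 38.823) / 144.889 = 0.3898.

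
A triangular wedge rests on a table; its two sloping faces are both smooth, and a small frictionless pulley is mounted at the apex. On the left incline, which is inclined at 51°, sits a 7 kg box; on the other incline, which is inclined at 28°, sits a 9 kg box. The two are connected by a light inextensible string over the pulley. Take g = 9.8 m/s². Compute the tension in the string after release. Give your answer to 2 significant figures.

Resolve each weight along its own incline: the 7 kg mass has component 7 × 9.8 × sin 51° = 53.312 N down its slope, and the 9 kg mass has 9 × 9.8 × sin 28° = 41.407 N down its slope.
The 7 kg side's 53.312 N exceeds the other side's 41.407 N, so that mass slides down and the 9 kg mass slides up. Taking that direction as positive, Newton's second law for the whole system gives 53.312 − 41.407 = (7 + 9) a, so a = 11.905 / 16 = 0.7441 m/s².
For the 9 kg mass (up-slope positive): T − 41.407 = 9 × 0.7441, so T = 48.104 N.

48 N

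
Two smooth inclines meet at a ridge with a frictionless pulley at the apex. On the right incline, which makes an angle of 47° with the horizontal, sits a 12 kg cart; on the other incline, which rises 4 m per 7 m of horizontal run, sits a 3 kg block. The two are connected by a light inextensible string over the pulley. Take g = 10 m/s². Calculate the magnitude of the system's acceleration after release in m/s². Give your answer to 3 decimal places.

Resolve each weight along its own incline: the 12 kg mass has component 12 × 10 × sin 47° = 87.762 N down its slope, and the 3 kg mass has 3 × 10 × sin 29.74° = 14.884 N down its slope.
The 12 kg side's 87.762 N exceeds the other side's 14.884 N, so that mass slides down and the 3 kg mass slides up. Taking that direction as positive, Newton's second law for the whole system gives 87.762 − 14.884 = (12 + 3) a, so a = 72.878 / 15 = 4.8585 m/s².

4.859 m/s²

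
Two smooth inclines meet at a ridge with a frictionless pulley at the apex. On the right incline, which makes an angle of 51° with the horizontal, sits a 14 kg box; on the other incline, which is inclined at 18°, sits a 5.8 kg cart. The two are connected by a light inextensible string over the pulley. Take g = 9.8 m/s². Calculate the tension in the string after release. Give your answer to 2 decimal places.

43.65 N

Resolve each weight along its own incline: the 14 kg mass has component 14 × 9.8 × sin 51° = 106.624 N down its slope, and the 5.8 kg mass has 5.8 × 9.8 × sin 18° = 17.565 N down its slope.
The 14 kg side's 106.624 N exceeds the other side's 17.565 N, so that mass slides down and the 5.8 kg mass slides up. Taking that direction as positive, Newton's second law for the whole system gives 106.624 − 17.565 = (14 + 5.8) a, so a = 89.059 / 19.8 = 4.4979 m/s².
For the 5.8 kg mass (up-slope positive): T − 17.565 = 5.8 × 4.4979, so T = 43.653 N.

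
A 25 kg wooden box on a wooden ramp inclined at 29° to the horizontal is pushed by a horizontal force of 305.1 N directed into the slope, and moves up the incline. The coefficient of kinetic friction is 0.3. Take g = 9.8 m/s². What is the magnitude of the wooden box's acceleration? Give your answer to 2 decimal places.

The horizontal push has components F cos 29° = 305.1 × 0.8746 = 266.840 N up the incline and F sin 29° = 305.1 × 0.4848 = 147.912 N pressing into the surface.
The normal force is therefore N = mg cos 29° + F sin 29° = 214.277 + 147.912 = 362.189 N, and kinetic friction down the slope is μN = 0.3 × 362.189 = 108.657 N.
Along the incline: F cos 29° − mg sin 29° − μN = ma, so 266.840 − 118.776 − 108.657 = 25 a, giving a = 1.5763 m/s².

1.58 m/s²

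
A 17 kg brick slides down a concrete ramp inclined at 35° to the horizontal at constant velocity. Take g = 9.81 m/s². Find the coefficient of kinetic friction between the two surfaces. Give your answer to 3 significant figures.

0.700

At constant velocity the net force along the incline is zero: mg sin 35° = μ mg cos 35°.
So μ = tan 35° = 0.5736 / 0.8192 = 0.7002.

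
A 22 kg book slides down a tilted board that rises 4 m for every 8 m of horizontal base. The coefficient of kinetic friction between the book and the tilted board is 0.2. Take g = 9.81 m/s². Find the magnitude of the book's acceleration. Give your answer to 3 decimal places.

Resolving the weight along the incline: the component pulling the book down the slope is mg sin 26.57° = 22 × 9.81 × 0.4472 = 96.515 N, and the normal force is N = mg cos 26.57° = 22 × 9.81 × 0.8944 = 193.029 N.
Kinetic friction acts up the slope with magnitude f = μN = 0.2 × 193.029 = 38.606 N.
Net force along the incline is 96.515 − 38.606 = 57.909 N, so a = 57.909 / 22 = 2.6322 m/s².

2.632 m/s²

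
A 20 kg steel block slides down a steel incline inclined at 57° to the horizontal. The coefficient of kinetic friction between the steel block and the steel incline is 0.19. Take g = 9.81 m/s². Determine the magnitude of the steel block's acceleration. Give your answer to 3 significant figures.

7.21 m/s²

Resolving the weight along the incline: the component pulling the steel block down the slope is mg sin 57° = 20 × 9.81 × 0.8387 = 164.553 N, and the normal force is N = mg cos 57° = 20 × 9.81 × 0.5446 = 106.851 N.
Kinetic friction acts up the slope with magnitude f = μN = 0.19 × 106.851 = 20.302 N.
Net force along the incline is 164.553 − 20.302 = 144.251 N, so a = 144.251 / 20 = 7.2126 m/s².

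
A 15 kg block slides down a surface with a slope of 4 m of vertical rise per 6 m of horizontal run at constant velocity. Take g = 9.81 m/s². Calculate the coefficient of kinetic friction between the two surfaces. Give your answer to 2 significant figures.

At constant velocity the net force along the incline is zero: mg sin 33.69° = μ mg cos 33.69°.
So μ = tan 33.69° = 0.5547 / 0.8321 = 0.6666.

0.67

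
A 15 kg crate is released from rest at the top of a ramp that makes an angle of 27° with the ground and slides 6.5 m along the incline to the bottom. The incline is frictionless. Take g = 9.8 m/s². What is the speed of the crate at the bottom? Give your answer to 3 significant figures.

7.61 m/s

The weight component along the incline is mg sin 27° = 66.737 N and the normal force is N = mg cos 27° = 130.978 N.
With no friction, a = g sin 27° = 4.4491 m/s².
Starting from rest over a distance of 6.5 m, v² = 2aL = 2 × 4.4491 × 6.5 = 57.8383, so v = 7.6051 m/s.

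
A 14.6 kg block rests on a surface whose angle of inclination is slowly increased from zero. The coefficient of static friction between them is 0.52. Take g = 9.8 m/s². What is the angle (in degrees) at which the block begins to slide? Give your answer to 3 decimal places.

At the threshold of sliding, static friction is at its maximum μ_s N and exactly balances the weight component along the incline: mg sin θ = μ_s mg cos θ.
Hence tan θ = μ_s = 0.52, so θ = arctan(0.52) = 27.4744°.

27.474°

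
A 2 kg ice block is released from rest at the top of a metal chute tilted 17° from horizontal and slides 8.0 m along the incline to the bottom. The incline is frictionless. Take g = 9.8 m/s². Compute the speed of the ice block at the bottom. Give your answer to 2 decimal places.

6.77 m/s

The weight component along the incline is mg sin 17° = 5.730 N and the normal force is N = mg cos 17° = 18.744 N.
With no friction, a = g sin 17° = 2.8652 m/s².
Starting from rest over a distance of 8.0 m, v² = 2aL = 2 × 2.8652 × 8.0 = 45.8432, so v = 6.7708 m/s.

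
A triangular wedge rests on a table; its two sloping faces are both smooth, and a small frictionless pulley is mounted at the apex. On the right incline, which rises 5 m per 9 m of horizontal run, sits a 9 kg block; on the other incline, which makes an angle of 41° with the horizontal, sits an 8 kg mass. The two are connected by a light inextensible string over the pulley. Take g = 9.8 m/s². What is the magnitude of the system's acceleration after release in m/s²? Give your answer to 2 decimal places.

0.51 m/s²

Resolve each weight along its own incline: the 9 kg mass has component 9 × 9.8 × sin 29.05° = 42.834 N down its slope, and the 8 kg mass has 8 × 9.8 × sin 41° = 51.435 N down its slope.
The 8 kg side's 51.435 N exceeds the other side's 42.834 N, so that mass slides down and the 9 kg mass slides up. Taking that direction as positive, Newton's second law for the whole system gives 51.435 − 42.834 = (9 + 8) a, so a = 8.601 / 17 = 0.5059 m/s².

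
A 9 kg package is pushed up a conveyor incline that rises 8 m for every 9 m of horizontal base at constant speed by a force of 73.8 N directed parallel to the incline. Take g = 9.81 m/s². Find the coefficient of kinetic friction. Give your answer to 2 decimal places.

0.23

At constant speed ΣF = 0 along the incline. The applied 73.8 N acts up the slope; the weight component mg sin 41.63° = 58.657 N and kinetic friction μN both act down the slope.
So 73.8 = 58.657 + μ × 65.989, giving μ = (73.8 − 58.657) / 65.989 = 0.2295.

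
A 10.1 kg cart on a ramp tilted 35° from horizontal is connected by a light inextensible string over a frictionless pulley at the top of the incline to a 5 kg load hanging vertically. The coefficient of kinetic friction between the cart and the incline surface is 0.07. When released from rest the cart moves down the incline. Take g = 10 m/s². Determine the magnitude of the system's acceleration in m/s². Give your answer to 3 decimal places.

For the cart on the incline: the weight component along the slope is m₁g sin 35° = 10.1 × 10 × 0.5736 = 57.934 N and the normal force is N = m₁g cos 35° = 82.734 N.
Kinetic friction opposes the cart's motion down the incline: f = μN = 0.07 × 82.734 = 5.791 N acting up the slope.
Newton's second law for the cart (down-slope positive): 57.934 − 5.791 − T = 10.1 a. For the hanging load (upward positive): T − 5 × 10 = 5 a.
Adding the two equations eliminates T: 2.143 = 15.1 a, so a = 0.1419 m/s².

0.142 m/s²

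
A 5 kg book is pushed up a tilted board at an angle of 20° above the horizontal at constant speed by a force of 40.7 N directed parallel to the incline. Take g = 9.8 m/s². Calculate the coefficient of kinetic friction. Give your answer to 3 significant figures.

At constant speed ΣF = 0 along the incline. The applied 40.7 N acts up the slope; the weight component mg sin 20° = 16.759 N and kinetic friction μN both act down the slope.
So 40.7 = 16.759 + μ × 46.045, giving μ = (40.7 − 16.759) / 46.045 = 0.5199.

0.520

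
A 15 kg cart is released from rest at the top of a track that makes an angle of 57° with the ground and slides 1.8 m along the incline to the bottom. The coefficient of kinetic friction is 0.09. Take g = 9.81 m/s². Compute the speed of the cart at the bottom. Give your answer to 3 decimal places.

5.281 m/s

The weight component along the incline is mg sin 57° = 123.410 N and the normal force is N = mg cos 57° = 80.144 N.
Friction up the slope is f = μN = 0.09 × 80.144 = 7.213 N, so the net downslope force is 123.410 − 7.213 = 116.197 N and a = 116.197 / 15 = 7.7465 m/s².
Starting from rest over a distance of 1.8 m, v² = 2aL = 2 × 7.7465 × 1.8 = 27.8874, so v = 5.2809 m/s.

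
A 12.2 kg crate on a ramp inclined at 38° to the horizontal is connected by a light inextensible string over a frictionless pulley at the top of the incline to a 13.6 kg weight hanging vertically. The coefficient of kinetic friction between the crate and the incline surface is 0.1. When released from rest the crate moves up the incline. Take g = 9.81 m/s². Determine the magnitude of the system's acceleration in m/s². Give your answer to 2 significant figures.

For the crate on the incline: the weight component along the slope is m₁g sin 38° = 12.2 × 9.81 × 0.6157 = 73.688 N and the normal force is N = m₁g cos 38° = 94.311 N.
Kinetic friction opposes the crate's motion up the incline: f = μN = 0.1 × 94.311 = 9.431 N acting down the slope.
Newton's second law for the crate (up-slope positive): T − 73.688 − 9.431 = 12.2 a. For the hanging weight (downward positive): 13.6 × 9.81 − T = 13.6 a.
Adding the two equations eliminates T: 50.297 = 25.8 a, so a = 1.9495 m/s².

1.9 m/s²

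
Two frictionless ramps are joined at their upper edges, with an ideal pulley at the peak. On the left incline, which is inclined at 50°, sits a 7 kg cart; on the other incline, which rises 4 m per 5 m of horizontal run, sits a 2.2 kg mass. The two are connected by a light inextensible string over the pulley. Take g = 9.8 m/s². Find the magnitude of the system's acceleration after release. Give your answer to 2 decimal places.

4.25 m/s²

Resolve each weight along its own incline: the 7 kg mass has component 7 × 9.8 × sin 50° = 52.551 N down its slope, and the 2.2 kg mass has 2.2 × 9.8 × sin 38.66° = 13.468 N down its slope.
The 7 kg side's 52.551 N exceeds the other side's 13.468 N, so that mass slides down and the 2.2 kg mass slides up. Taking that direction as positive, Newton's second law for the whole system gives 52.551 − 13.468 = (7 + 2.2) a, so a = 39.083 / 9.2 = 4.2482 m/s².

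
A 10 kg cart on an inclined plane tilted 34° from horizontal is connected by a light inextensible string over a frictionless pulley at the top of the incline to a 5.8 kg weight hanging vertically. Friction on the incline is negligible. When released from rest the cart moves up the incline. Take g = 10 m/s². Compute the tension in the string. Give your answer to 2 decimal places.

For the cart on the incline: the weight component along the slope is m₁g sin 34° = 10 × 10 × 0.5592 = 55.920 N and the normal force is N = m₁g cos 34° = 82.904 N.
Newton's second law for the cart (up-slope positive): T − 55.920 = 10 a. For the hanging weight (downward positive): 5.8 × 10 − T = 5.8 a.
Adding the two equations eliminates T: 2.080 = 15.8 a, so a = 0.1316 m/s².
Then from the hanging weight's equation, T = 5.8 × (10 − 0.1316) = 57.237 N.

57.24 N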